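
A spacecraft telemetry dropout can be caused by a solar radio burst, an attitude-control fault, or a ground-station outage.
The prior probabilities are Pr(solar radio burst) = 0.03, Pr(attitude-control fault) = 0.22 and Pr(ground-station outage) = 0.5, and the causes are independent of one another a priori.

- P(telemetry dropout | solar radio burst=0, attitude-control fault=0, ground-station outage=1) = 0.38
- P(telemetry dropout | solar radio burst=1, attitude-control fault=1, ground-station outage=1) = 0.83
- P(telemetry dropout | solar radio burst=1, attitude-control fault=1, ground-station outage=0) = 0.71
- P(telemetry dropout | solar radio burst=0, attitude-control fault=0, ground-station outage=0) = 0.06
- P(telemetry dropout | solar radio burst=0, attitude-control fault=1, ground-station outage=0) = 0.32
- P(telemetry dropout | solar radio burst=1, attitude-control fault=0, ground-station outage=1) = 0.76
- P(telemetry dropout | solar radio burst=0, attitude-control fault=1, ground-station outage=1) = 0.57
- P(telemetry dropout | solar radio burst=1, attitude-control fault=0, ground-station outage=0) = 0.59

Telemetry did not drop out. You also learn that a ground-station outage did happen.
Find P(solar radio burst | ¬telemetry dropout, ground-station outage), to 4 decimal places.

P(solar radio burst | ¬telemetry dropout, ground-station outage) ≈ 0.0119

P(¬telemetry dropout | ground-station outage) = 0.62·0.97·0.78 + 0.43·0.97·0.22 + 0.24·0.03·0.78 + 0.17·0.03·0.22 = 0.469092 + 0.091762 + 0.005616 + 0.001122 = 0.567592
Restricting to configurations with solar radio burst present: 0.005616 + 0.001122 = 0.006738.
P(solar radio burst | ¬telemetry dropout, ground-station outage) = 0.006738 / 0.567592 ≈ 0.0119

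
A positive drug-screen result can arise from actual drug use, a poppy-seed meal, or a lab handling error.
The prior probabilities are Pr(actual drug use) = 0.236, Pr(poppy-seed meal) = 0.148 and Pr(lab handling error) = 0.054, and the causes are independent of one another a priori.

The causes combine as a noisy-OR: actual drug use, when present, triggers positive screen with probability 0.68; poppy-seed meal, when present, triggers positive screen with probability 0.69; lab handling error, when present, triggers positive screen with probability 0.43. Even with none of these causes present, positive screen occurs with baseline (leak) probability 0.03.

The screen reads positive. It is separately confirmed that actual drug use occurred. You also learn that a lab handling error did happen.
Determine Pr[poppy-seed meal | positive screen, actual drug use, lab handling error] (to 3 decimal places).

Under noisy-OR, P(positive screen | causes) = 1 − (1−0.03)·∏(1−qᵢ) over the active causes.
P(positive screen | actual drug use, lab handling error) = 0.823072×0.852 + 0.945152×0.148 = 0.701257 + 0.139882 = 0.841139
The poppy-seed meal-present share is 0.945152×0.148 = 0.139882.
Hence the posterior is 0.139882/0.841139 ≈ 0.166.

Pr[poppy-seed meal | positive screen, actual drug use, lab handling error] ≈ 0.166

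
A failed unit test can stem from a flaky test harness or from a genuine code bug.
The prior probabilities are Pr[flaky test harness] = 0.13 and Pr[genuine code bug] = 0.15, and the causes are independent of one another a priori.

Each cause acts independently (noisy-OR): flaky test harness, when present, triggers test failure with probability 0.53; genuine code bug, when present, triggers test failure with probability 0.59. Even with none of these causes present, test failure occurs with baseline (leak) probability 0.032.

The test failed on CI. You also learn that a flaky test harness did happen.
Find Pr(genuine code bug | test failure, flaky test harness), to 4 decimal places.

Under noisy-OR, P(test failure | causes) = 1 − (1−0.032)·∏(1−qᵢ) over the active causes.
Weight on genuine code bug=true, given the evidence: 0.813466·0.15 = 0.122020
Denominator P(test failure | flaky test harness): 0.54504·0.85 + 0.813466·0.15 = 0.585304
P(genuine code bug | test failure, flaky test harness) = 0.122020/0.585304 ≈ 0.2085

Pr(genuine code bug | test failure, flaky test harness) ≈ 0.2085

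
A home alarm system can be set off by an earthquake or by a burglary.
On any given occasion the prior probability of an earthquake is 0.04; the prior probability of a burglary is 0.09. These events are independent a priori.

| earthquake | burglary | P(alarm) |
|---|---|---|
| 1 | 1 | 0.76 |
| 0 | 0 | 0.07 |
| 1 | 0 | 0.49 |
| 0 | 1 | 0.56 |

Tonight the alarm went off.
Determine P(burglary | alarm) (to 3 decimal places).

Enumerate the 4 (earthquake, burglary) configurations and weight by the priors:
  P(alarm) = 0.07×0.96×0.91 + 0.56×0.96×0.09 + 0.49×0.04×0.91 + 0.76×0.04×0.09
        = 0.061152 + 0.048384 + 0.017836 + 0.002736 = 0.130108
Keeping only the burglary-present terms gives 0.051120, so
  P(burglary | alarm) = 0.051120 / 0.130108 ≈ 0.393

P(burglary | alarm) ≈ 0.393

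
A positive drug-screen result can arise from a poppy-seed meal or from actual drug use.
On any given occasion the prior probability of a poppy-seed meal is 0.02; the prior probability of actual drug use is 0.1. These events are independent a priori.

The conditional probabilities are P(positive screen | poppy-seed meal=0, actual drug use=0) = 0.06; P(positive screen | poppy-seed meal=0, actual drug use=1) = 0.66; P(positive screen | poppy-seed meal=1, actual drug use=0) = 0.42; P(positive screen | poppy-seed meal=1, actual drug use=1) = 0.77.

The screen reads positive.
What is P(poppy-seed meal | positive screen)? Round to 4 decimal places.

By total probability over the 4 (poppy-seed meal, actual drug use) configurations:
  P(positive screen) = 0.06*0.98*0.9 + 0.66*0.98*0.1 + 0.42*0.02*0.9 + 0.77*0.02*0.1
        = 0.052920 + 0.064680 + 0.007560 + 0.001540 = 0.126700
Keeping only the poppy-seed meal-present terms gives 0.009100, so
  P(poppy-seed meal | positive screen) = 0.009100 / 0.126700 ≈ 0.0718

P(poppy-seed meal | positive screen) ≈ 0.0718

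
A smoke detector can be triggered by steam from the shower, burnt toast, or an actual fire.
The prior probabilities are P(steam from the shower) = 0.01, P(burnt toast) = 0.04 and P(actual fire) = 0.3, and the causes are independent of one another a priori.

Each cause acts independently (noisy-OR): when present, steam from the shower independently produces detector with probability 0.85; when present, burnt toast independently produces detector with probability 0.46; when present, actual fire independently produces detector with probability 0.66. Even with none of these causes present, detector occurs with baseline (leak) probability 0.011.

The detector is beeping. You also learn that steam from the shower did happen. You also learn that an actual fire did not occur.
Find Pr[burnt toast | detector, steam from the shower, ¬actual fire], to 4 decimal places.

Pr[burnt toast | detector, steam from the shower, ¬actual fire] ≈ 0.0431

Under noisy-OR, P(detector | causes) = 1 − (1−0.011)·∏(1−qᵢ) over the active causes.
Weight on burnt toast=true, given the evidence: 0.919891×0.04 = 0.036796
Normalizer over all consistent configurations: 0.85165×0.96 + 0.919891×0.04 = 0.854380
Posterior = 0.036796 / 0.854380 ≈ 0.0431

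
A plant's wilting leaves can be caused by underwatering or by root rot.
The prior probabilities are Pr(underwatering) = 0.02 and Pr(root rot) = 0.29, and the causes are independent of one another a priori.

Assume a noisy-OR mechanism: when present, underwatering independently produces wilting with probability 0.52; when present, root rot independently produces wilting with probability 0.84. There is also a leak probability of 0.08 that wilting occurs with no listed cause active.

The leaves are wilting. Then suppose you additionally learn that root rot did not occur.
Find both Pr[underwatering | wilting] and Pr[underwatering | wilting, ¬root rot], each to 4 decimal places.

Pr[underwatering | wilting] ≈ 0.0428; Pr[underwatering | wilting, ¬root rot] ≈ 0.1247

Under noisy-OR, P(wilting | causes) = 1 − (1−0.08)·∏(1−qᵢ) over the active causes.
P(wilting) = 0.08·0.98·0.71 + 0.8528·0.98·0.29 + 0.5584·0.02·0.71 + 0.929344·0.02·0.29 = 0.055664 + 0.242366 + 0.007929 + 0.005390 = 0.311349
Restricting to configurations with underwatering present: 0.007929 + 0.005390 = 0.013319.
P(underwatering | wilting) = 0.013319 / 0.311349 ≈ 0.0428

With the extra evidence:
Weight on underwatering=true, given the evidence: 0.5584×0.02 = 0.011168
Normalizer over all consistent configurations: 0.08×0.98 + 0.5584×0.02 = 0.089568
P(underwatering | wilting, ¬root rot) = 0.011168/0.089568 ≈ 0.1247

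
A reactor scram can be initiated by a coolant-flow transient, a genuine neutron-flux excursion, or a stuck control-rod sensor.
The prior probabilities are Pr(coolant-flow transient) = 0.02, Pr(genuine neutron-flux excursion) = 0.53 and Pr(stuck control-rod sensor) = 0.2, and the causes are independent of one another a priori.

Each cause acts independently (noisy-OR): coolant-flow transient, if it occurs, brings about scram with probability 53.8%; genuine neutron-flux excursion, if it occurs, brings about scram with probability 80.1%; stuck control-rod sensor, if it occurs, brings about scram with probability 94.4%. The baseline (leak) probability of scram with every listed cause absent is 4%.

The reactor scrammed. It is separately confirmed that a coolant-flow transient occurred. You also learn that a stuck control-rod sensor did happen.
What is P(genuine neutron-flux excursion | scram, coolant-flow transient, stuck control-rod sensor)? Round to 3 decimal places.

Under noisy-OR, P(scram | causes) = 1 − (1−0.04)·∏(1−qᵢ) over the active causes.
P(scram | coolant-flow transient, stuck control-rod sensor) = 0.975163·0.47 + 0.995057·0.53 = 0.458327 + 0.527380 = 0.985707
The genuine neutron-flux excursion-present share is 0.995057·0.53 = 0.527380.
Hence the posterior is 0.527380/0.985707 ≈ 0.535.

P(genuine neutron-flux excursion | scram, coolant-flow transient, stuck control-rod sensor) ≈ 0.535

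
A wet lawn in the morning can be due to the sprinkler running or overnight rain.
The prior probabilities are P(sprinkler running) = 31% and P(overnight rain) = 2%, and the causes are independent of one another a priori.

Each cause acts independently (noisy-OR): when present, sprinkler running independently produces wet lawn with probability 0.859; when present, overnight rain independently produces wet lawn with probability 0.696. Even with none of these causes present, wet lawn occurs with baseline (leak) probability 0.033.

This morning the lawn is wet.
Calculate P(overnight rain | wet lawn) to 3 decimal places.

Under noisy-OR, P(wet lawn | causes) = 1 − (1−0.033)·∏(1−qᵢ) over the active causes.
Enumerate the 4 (sprinkler running, overnight rain) configurations and weight by the priors:
  P(wet lawn) = 0.033·0.69·0.98 + 0.706032·0.69·0.02 + 0.863653·0.31·0.98 + 0.958551·0.31·0.02
        = 0.022315 + 0.009743 + 0.262378 + 0.005943 = 0.300379
Configurations with overnight rain contribute 0.015686, so
  P(overnight rain | wet lawn) = 0.015686 / 0.300379 ≈ 0.052

P(overnight rain | wet lawn) ≈ 0.052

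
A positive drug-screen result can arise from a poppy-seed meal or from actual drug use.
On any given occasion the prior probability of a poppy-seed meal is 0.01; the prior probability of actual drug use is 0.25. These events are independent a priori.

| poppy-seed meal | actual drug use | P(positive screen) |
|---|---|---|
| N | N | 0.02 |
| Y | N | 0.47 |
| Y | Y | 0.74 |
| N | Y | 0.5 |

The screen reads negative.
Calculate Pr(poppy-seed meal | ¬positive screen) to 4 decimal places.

P(¬positive screen) = 0.98×0.99×0.75 + 0.5×0.99×0.25 + 0.53×0.01×0.75 + 0.26×0.01×0.25 = 0.727650 + 0.123750 + 0.003975 + 0.000650 = 0.856025
Restricting to configurations with poppy-seed meal present: 0.003975 + 0.000650 = 0.004625.
P(poppy-seed meal | ¬positive screen) = 0.004625 / 0.856025 ≈ 0.0054

Pr(poppy-seed meal | ¬positive screen) ≈ 0.0054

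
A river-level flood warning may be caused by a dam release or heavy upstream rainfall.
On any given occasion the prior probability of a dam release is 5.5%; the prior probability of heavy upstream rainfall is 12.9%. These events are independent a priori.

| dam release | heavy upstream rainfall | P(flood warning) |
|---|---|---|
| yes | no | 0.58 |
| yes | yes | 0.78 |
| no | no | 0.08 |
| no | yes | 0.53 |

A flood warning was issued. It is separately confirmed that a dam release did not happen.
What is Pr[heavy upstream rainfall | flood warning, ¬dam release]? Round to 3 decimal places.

Pr[heavy upstream rainfall | flood warning, ¬dam release] ≈ 0.495

Enumerate both values of heavy upstream rainfall and weight by the priors:
  P(flood warning | ¬dam release) = 0.08·0.871 + 0.53·0.129
        = 0.069680 + 0.068370 = 0.138050
Configurations with heavy upstream rainfall contribute 0.068370, so
  P(heavy upstream rainfall | flood warning, ¬dam release) = 0.068370 / 0.138050 ≈ 0.495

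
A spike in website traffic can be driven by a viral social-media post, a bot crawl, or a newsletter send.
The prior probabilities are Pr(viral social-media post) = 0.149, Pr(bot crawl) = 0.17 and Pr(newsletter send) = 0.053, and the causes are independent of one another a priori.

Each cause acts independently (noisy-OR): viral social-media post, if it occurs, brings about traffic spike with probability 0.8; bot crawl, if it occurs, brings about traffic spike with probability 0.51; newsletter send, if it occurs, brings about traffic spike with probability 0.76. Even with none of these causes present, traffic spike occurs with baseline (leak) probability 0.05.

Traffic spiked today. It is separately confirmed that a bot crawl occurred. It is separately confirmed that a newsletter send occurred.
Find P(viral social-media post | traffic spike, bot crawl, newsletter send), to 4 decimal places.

Under noisy-OR, P(traffic spike | causes) = 1 − (1−0.05)·∏(1−qᵢ) over the active causes.
Weight on viral social-media post=true, given the evidence: 0.977656·0.149 = 0.145671
The normalizing constant is 0.88828·0.851 + 0.977656·0.149 = 0.901597
P(viral social-media post | traffic spike, bot crawl, newsletter send) = 0.145671/0.901597 ≈ 0.1616

P(viral social-media post | traffic spike, bot crawl, newsletter send) ≈ 0.1616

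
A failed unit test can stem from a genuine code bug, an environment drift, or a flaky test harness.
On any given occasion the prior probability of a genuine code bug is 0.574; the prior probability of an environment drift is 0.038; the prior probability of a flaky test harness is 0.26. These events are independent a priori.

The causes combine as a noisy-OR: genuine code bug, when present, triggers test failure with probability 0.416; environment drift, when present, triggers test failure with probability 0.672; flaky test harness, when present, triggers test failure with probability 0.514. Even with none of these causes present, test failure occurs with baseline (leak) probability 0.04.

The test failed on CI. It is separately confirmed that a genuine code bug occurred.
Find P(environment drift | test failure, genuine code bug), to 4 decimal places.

P(environment drift | test failure, genuine code bug) ≈ 0.0607

Under noisy-OR, P(test failure | causes) = 1 − (1−0.04)·∏(1−qᵢ) over the active causes.
For the numerator, keep only environment drift=true terms: 0.022949 + 0.008997 = 0.031946
Denominator P(test failure | genuine code bug): 0.43936×0.962×0.74 + 0.727529×0.962×0.26 + 0.81611×0.038×0.74 + 0.910629×0.038×0.26 = 0.526688
P(environment drift | test failure, genuine code bug) = 0.031946/0.526688 ≈ 0.0607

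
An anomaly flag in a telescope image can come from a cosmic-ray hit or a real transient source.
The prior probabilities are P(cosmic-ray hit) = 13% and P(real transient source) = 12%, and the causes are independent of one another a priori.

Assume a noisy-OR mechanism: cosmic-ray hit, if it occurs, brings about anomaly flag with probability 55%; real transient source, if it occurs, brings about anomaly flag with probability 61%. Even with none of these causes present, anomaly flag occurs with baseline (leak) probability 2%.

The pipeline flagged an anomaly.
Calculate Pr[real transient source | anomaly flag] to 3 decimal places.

Under noisy-OR, P(anomaly flag | causes) = 1 − (1−0.02)·∏(1−qᵢ) over the active causes.
P(anomaly flag) = 0.02×0.87×0.88 + 0.6178×0.87×0.12 + 0.559×0.13×0.88 + 0.82801×0.13×0.12 = 0.015312 + 0.064498 + 0.063950 + 0.012917 = 0.156677
Of this, 0.077415 comes from 0.064498 + 0.012917 (the real transient source=true cases).
So P(real transient source | anomaly flag) = 0.077415/0.156677 ≈ 0.494.

Pr[real transient source | anomaly flag] ≈ 0.494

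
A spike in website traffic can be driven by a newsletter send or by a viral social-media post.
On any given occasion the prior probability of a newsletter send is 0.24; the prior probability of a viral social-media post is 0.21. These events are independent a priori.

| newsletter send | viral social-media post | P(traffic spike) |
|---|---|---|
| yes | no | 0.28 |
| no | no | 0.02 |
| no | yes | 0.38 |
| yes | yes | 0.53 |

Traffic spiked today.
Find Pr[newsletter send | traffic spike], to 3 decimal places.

Pr[newsletter send | traffic spike] ≈ 0.523

For the numerator, keep only newsletter send=true terms: 0.053088 + 0.026712 = 0.079800
Denominator P(traffic spike): 0.02*0.76*0.79 + 0.38*0.76*0.21 + 0.28*0.24*0.79 + 0.53*0.24*0.21 = 0.152456
Posterior = 0.079800 / 0.152456 ≈ 0.523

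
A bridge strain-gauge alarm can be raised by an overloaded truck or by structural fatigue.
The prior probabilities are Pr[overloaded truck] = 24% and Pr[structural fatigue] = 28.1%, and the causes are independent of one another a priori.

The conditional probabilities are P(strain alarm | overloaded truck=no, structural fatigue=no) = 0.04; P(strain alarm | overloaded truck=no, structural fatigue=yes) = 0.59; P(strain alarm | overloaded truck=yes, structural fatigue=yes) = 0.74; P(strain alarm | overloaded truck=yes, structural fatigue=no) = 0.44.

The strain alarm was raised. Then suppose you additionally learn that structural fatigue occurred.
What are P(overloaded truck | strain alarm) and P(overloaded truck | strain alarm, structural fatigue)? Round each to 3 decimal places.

P(overloaded truck | strain alarm) ≈ 0.460; P(overloaded truck | strain alarm, structural fatigue) ≈ 0.284

P(strain alarm) = 0.04·0.76·0.719 + 0.59·0.76·0.281 + 0.44·0.24·0.719 + 0.74·0.24·0.281 = 0.021858 + 0.126000 + 0.075926 + 0.049906 = 0.273690
Restricting to configurations with overloaded truck present: 0.075926 + 0.049906 = 0.125832.
So P(overloaded truck | strain alarm) = 0.125832/0.273690 ≈ 0.460.

Now also conditioning on structural fatigue=true:
P(strain alarm | structural fatigue) = 0.59·0.76 + 0.74·0.24 = 0.448400 + 0.177600 = 0.626000
The overloaded truck-present share is 0.74·0.24 = 0.177600.
So P(overloaded truck | strain alarm, structural fatigue) = 0.177600/0.626000 ≈ 0.284.
This is intercausal reasoning (explaining away): once structural fatigue accounts for the strain alarm, overloaded truck becomes less likely.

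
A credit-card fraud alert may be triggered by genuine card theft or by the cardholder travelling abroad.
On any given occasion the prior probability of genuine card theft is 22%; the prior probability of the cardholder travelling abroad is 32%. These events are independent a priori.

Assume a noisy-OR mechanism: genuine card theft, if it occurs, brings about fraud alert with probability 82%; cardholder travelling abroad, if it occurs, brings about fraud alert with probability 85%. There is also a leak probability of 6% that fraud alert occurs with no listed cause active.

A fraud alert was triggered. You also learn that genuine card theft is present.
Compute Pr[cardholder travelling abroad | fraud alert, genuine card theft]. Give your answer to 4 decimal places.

Pr[cardholder travelling abroad | fraud alert, genuine card theft] ≈ 0.3557

Under noisy-OR, P(fraud alert | causes) = 1 − (1−0.06)·∏(1−qᵢ) over the active causes.
Numerator (weight on configurations with cardholder travelling abroad): 0.97462×0.32 = 0.311878
Normalizer over all consistent configurations: 0.8308×0.68 + 0.97462×0.32 = 0.876822
P(cardholder travelling abroad | fraud alert, genuine card theft) = 0.311878/0.876822 ≈ 0.3557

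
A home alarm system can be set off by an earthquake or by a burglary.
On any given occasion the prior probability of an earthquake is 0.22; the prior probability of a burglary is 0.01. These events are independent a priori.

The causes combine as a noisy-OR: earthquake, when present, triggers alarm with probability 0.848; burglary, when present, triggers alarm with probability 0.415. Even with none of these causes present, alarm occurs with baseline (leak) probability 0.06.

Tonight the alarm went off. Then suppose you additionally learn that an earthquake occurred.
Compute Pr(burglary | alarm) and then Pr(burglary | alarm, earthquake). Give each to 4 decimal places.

Pr(burglary | alarm) ≈ 0.0232; Pr(burglary | alarm, earthquake) ≈ 0.0107

Under noisy-OR, P(alarm | causes) = 1 − (1−0.06)·∏(1−qᵢ) over the active causes.
P(alarm) = 0.06×0.78×0.99 + 0.4501×0.78×0.01 + 0.85712×0.22×0.99 + 0.916415×0.22×0.01 = 0.046332 + 0.003511 + 0.186681 + 0.002016 = 0.238540
Restricting to configurations with burglary present: 0.003511 + 0.002016 = 0.005527.
P(burglary | alarm) = 0.005527 / 0.238540 ≈ 0.0232

With the extra evidence:
Sum P(alarm|·) weighted by the priors over both values of burglary:
  P(alarm | earthquake) = 0.85712·0.99 + 0.916415·0.01
        = 0.848549 + 0.009164 = 0.857713
Keeping only the burglary-present terms gives 0.009164, so
  P(burglary | alarm, earthquake) = 0.009164 / 0.857713 ≈ 0.0107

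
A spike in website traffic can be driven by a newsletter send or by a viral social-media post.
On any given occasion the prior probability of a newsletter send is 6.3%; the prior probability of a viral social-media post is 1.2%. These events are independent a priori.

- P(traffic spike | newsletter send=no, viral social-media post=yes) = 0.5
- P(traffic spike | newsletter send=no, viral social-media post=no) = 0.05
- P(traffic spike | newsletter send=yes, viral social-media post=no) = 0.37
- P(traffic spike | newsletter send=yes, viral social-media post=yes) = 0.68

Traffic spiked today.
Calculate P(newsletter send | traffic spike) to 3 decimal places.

By total probability over the 4 (newsletter send, viral social-media post) configurations:
  P(traffic spike) = 0.05·0.937·0.988 + 0.5·0.937·0.012 + 0.37·0.063·0.988 + 0.68·0.063·0.012
        = 0.046288 + 0.005622 + 0.023030 + 0.000514 = 0.075454
Configurations with newsletter send contribute 0.023544, so
  P(newsletter send | traffic spike) = 0.023544 / 0.075454 ≈ 0.312

P(newsletter send | traffic spike) ≈ 0.312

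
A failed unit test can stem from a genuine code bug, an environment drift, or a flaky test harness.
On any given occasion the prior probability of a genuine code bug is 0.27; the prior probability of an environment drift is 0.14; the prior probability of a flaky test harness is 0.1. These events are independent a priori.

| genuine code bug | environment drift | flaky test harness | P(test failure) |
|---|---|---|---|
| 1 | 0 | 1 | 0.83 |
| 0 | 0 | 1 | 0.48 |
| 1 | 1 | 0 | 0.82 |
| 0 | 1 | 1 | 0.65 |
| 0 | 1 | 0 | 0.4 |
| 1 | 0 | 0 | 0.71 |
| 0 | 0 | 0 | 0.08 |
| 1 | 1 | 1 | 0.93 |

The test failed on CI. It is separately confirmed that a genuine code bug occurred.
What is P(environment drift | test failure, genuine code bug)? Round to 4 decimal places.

P(environment drift | test failure, genuine code bug) ≈ 0.1578

Numerator (weight on configurations with environment drift): 0.103320 + 0.013020 = 0.116340
The normalizing constant is 0.71·0.86·0.9 + 0.83·0.86·0.1 + 0.82·0.14·0.9 + 0.93·0.14·0.1 = 0.737260
P(environment drift | test failure, genuine code bug) = 0.116340/0.737260 ≈ 0.1578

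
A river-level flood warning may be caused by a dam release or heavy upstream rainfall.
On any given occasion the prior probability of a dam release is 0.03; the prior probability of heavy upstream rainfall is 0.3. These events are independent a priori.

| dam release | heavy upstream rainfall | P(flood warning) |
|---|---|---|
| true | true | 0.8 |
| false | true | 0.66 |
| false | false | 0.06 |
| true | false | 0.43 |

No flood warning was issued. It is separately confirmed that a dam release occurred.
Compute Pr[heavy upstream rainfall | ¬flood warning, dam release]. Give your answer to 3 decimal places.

Weight on heavy upstream rainfall=true, given the evidence: 0.2*0.3 = 0.060000
The normalizing constant is 0.57*0.7 + 0.2*0.3 = 0.459000
Posterior = 0.060000 / 0.459000 ≈ 0.131

Pr[heavy upstream rainfall | ¬flood warning, dam release] ≈ 0.131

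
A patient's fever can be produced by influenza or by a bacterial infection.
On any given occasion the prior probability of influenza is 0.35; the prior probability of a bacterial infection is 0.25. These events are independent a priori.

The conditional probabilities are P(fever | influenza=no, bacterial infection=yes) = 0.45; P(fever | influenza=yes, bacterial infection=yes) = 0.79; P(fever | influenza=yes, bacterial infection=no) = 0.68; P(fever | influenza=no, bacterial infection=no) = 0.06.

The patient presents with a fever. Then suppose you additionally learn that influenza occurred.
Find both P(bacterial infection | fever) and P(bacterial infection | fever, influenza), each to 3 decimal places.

P(bacterial infection | fever) ≈ 0.406; P(bacterial infection | fever, influenza) ≈ 0.279

Sum P(fever|·) weighted by the priors over the 4 (influenza, bacterial infection) configurations:
  P(fever) = 0.06×0.65×0.75 + 0.45×0.65×0.25 + 0.68×0.35×0.75 + 0.79×0.35×0.25
        = 0.029250 + 0.073125 + 0.178500 + 0.069125 = 0.350000
The terms with bacterial infection present sum to 0.142250, so
  P(bacterial infection | fever) = 0.142250 / 0.350000 ≈ 0.406

Now condition on the additional information:
P(fever | influenza) = 0.68*0.75 + 0.79*0.25 = 0.510000 + 0.197500 = 0.707500
The bacterial infection-present share is 0.79*0.25 = 0.197500.
P(bacterial infection | fever, influenza) = 0.197500 / 0.707500 ≈ 0.279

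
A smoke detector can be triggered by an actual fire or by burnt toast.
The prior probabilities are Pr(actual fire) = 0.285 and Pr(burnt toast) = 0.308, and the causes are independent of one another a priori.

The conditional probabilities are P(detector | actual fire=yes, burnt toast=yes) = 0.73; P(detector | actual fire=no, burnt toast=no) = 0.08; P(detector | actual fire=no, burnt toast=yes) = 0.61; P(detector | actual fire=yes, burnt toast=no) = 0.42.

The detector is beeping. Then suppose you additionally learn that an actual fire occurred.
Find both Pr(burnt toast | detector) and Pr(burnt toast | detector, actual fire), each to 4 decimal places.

Pr(burnt toast | detector) ≈ 0.6184; Pr(burnt toast | detector, actual fire) ≈ 0.4362

Numerator (weight on configurations with burnt toast): 0.134334 + 0.064079 = 0.198413
Denominator P(detector): 0.08·0.715·0.692 + 0.61·0.715·0.308 + 0.42·0.285·0.692 + 0.73·0.285·0.308 = 0.320827
Posterior = 0.198413 / 0.320827 ≈ 0.6184

With the extra evidence:
Sum P(detector|·) weighted by the priors over both values of burnt toast:
  P(detector | actual fire) = 0.42·0.692 + 0.73·0.308
        = 0.290640 + 0.224840 = 0.515480
The terms with burnt toast present sum to 0.224840, so
  P(burnt toast | detector, actual fire) = 0.224840 / 0.515480 ≈ 0.4362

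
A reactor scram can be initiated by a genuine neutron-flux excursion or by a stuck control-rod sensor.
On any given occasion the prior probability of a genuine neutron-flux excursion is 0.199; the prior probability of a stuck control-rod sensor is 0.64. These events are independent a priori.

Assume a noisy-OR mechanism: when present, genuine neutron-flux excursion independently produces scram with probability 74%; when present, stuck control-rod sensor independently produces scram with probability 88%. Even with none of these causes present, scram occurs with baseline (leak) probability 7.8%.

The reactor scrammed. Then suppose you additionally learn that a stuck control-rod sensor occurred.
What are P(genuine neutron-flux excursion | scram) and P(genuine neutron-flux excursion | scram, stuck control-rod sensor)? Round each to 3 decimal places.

P(genuine neutron-flux excursion | scram) ≈ 0.271; P(genuine neutron-flux excursion | scram, stuck control-rod sensor) ≈ 0.213

Under noisy-OR, P(scram | causes) = 1 − (1−0.078)·∏(1−qᵢ) over the active causes.
P(scram) = 0.078*0.801*0.36 + 0.88936*0.801*0.64 + 0.76028*0.199*0.36 + 0.971234*0.199*0.64 = 0.022492 + 0.455922 + 0.054466 + 0.123696 = 0.656576
Of this, 0.178162 comes from 0.054466 + 0.123696 (the genuine neutron-flux excursion=true cases).
P(genuine neutron-flux excursion | scram) = 0.178162 / 0.656576 ≈ 0.271

With the extra evidence:
Enumerate both values of genuine neutron-flux excursion and weight by the priors:
  P(scram | stuck control-rod sensor) = 0.88936·0.801 + 0.971234·0.199
        = 0.712377 + 0.193276 = 0.905653
The terms with genuine neutron-flux excursion present sum to 0.193276, so
  P(genuine neutron-flux excursion | scram, stuck control-rod sensor) = 0.193276 / 0.905653 ≈ 0.213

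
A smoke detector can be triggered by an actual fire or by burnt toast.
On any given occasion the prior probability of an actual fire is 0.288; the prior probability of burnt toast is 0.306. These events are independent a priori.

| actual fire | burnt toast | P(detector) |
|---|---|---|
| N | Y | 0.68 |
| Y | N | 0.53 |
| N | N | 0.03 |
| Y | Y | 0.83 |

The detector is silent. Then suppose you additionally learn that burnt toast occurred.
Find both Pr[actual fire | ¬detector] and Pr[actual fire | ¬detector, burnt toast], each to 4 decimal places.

Pr[actual fire | ¬detector] ≈ 0.1655; Pr[actual fire | ¬detector, burnt toast] ≈ 0.1769

Sum P(¬detector|·) weighted by the priors over the 4 (actual fire, burnt toast) configurations:
  P(¬detector) = 0.97*0.712*0.694 + 0.32*0.712*0.306 + 0.47*0.288*0.694 + 0.17*0.288*0.306
        = 0.479304 + 0.069719 + 0.093940 + 0.014982 = 0.657945
Keeping only the actual fire-present terms gives 0.108922, so
  P(actual fire | ¬detector) = 0.108922 / 0.657945 ≈ 0.1655

Now condition on the additional information:
P(¬detector | burnt toast) = 0.32·0.712 + 0.17·0.288 = 0.227840 + 0.048960 = 0.276800
Restricting to configurations with actual fire present: 0.17·0.288 = 0.048960.
P(actual fire | ¬detector, burnt toast) = 0.048960 / 0.276800 ≈ 0.1769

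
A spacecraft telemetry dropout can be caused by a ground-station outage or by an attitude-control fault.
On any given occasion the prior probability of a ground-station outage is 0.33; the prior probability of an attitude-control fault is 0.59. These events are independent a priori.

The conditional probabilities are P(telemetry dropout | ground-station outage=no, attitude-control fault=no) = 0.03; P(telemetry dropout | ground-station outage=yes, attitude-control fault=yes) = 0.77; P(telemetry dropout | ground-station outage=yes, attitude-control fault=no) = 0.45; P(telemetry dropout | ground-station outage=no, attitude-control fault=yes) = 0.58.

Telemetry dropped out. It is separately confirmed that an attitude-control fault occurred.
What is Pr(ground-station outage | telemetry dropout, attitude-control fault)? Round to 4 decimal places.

Numerator (weight on configurations with ground-station outage): 0.77*0.33 = 0.254100
Denominator P(telemetry dropout | attitude-control fault): 0.58*0.67 + 0.77*0.33 = 0.642700
P(ground-station outage | telemetry dropout, attitude-control fault) = 0.254100/0.642700 ≈ 0.3954

Pr(ground-station outage | telemetry dropout, attitude-control fault) ≈ 0.3954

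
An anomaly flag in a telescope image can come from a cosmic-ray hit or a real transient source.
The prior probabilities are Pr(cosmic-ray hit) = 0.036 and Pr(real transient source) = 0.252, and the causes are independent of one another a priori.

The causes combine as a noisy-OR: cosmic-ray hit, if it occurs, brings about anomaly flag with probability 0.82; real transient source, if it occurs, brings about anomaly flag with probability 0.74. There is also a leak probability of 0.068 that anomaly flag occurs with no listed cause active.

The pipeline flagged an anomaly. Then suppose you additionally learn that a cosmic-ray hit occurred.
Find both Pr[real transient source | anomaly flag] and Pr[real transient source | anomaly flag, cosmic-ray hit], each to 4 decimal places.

Under noisy-OR, P(anomaly flag | causes) = 1 − (1−0.068)·∏(1−qᵢ) over the active causes.
By total probability over the 4 (cosmic-ray hit, real transient source) configurations:
  P(anomaly flag) = 0.068·0.964·0.748 + 0.75768·0.964·0.252 + 0.83224·0.036·0.748 + 0.956382·0.036·0.252
        = 0.049033 + 0.184062 + 0.022411 + 0.008676 = 0.264182
Configurations with real transient source contribute 0.192738, so
  P(real transient source | anomaly flag) = 0.192738 / 0.264182 ≈ 0.7296

Now also conditioning on cosmic-ray hit=true:
Sum P(anomaly flag|·) weighted by the priors over both values of real transient source:
  P(anomaly flag | cosmic-ray hit) = 0.83224*0.748 + 0.956382*0.252
        = 0.622516 + 0.241008 = 0.863524
Keeping only the real transient source-present terms gives 0.241008, so
  P(real transient source | anomaly flag, cosmic-ray hit) = 0.241008 / 0.863524 ≈ 0.2791

Pr[real transient source | anomaly flag] ≈ 0.7296; Pr[real transient source | anomaly flag, cosmic-ray hit] ≈ 0.2791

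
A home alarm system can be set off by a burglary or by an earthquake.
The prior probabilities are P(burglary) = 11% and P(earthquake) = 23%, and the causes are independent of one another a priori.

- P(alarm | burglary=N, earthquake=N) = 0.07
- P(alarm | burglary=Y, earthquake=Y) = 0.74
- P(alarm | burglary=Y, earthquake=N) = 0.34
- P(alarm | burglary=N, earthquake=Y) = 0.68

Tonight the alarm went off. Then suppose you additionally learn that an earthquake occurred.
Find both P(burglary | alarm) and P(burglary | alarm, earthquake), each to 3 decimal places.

P(alarm) = 0.07×0.89×0.77 + 0.68×0.89×0.23 + 0.34×0.11×0.77 + 0.74×0.11×0.23 = 0.047971 + 0.139196 + 0.028798 + 0.018722 = 0.234687
Restricting to configurations with burglary present: 0.028798 + 0.018722 = 0.047520.
Hence the posterior is 0.047520/0.234687 ≈ 0.202.

Now condition on the additional information:
P(alarm | earthquake) = 0.68·0.89 + 0.74·0.11 = 0.605200 + 0.081400 = 0.686600
Restricting to configurations with burglary present: 0.74·0.11 = 0.081400.
So P(burglary | alarm, earthquake) = 0.081400/0.686600 ≈ 0.119.
Conditioning on earthquake lowers the posterior on burglary: the classic explaining-away effect in a common-effect structure.

P(burglary | alarm) ≈ 0.202; P(burglary | alarm, earthquake) ≈ 0.119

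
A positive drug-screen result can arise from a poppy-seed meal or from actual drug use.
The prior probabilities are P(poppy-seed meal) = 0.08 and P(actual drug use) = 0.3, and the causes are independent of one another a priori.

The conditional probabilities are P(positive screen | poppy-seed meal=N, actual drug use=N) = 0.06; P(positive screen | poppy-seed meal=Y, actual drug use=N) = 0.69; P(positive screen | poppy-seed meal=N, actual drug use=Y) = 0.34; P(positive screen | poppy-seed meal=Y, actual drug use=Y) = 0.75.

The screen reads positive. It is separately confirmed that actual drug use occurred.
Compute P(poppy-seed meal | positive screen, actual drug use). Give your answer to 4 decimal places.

Weight on poppy-seed meal=true, given the evidence: 0.75×0.08 = 0.060000
The normalizing constant is 0.34×0.92 + 0.75×0.08 = 0.372800
Posterior = 0.060000 / 0.372800 ≈ 0.1609

P(poppy-seed meal | positive screen, actual drug use) ≈ 0.1609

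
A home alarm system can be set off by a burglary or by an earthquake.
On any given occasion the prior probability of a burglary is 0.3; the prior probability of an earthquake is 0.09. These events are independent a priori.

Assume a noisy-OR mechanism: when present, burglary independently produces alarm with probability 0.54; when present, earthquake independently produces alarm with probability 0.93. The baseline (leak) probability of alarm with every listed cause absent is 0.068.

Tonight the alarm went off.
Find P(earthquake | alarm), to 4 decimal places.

P(earthquake | alarm) ≈ 0.2992

Under noisy-OR, P(alarm | causes) = 1 − (1−0.068)·∏(1−qᵢ) over the active causes.
Sum P(alarm|·) weighted by the priors over the 4 (burglary, earthquake) configurations:
  P(alarm) = 0.068·0.7·0.91 + 0.93476·0.7·0.09 + 0.57128·0.3·0.91 + 0.96999·0.3·0.09
        = 0.043316 + 0.058890 + 0.155959 + 0.026190 = 0.284355
The terms with earthquake present sum to 0.085080, so
  P(earthquake | alarm) = 0.085080 / 0.284355 ≈ 0.2992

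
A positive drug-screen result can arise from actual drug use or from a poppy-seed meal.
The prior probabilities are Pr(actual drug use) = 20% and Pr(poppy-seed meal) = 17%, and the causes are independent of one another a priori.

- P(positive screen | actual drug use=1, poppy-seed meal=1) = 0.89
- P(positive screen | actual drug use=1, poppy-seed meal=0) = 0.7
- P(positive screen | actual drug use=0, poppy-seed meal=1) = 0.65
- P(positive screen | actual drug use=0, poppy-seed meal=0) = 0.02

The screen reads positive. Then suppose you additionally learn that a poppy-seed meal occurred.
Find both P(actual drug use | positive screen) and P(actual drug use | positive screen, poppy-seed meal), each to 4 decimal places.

P(actual drug use | positive screen) ≈ 0.5902; P(actual drug use | positive screen, poppy-seed meal) ≈ 0.2550

P(positive screen) = 0.02×0.8×0.83 + 0.65×0.8×0.17 + 0.7×0.2×0.83 + 0.89×0.2×0.17 = 0.013280 + 0.088400 + 0.116200 + 0.030260 = 0.248140
Of this, 0.146460 comes from 0.116200 + 0.030260 (the actual drug use=true cases).
So P(actual drug use | positive screen) = 0.146460/0.248140 ≈ 0.5902.

With the extra evidence:
P(positive screen | poppy-seed meal) = 0.65×0.8 + 0.89×0.2 = 0.520000 + 0.178000 = 0.698000
Restricting to configurations with actual drug use present: 0.89×0.2 = 0.178000.
Hence the posterior is 0.178000/0.698000 ≈ 0.2550.
— poppy-seed meal explains away the evidence for actual drug use.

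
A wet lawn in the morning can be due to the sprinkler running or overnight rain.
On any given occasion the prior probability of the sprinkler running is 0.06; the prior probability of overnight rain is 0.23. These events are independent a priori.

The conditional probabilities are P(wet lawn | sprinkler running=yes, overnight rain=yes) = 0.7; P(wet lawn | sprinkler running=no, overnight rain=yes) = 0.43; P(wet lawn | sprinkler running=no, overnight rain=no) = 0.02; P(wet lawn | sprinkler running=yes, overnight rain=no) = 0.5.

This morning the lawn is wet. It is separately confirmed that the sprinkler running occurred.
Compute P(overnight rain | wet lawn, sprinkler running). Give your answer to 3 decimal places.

P(wet lawn | sprinkler running) = 0.5·0.77 + 0.7·0.23 = 0.385000 + 0.161000 = 0.546000
Restricting to configurations with overnight rain present: 0.7·0.23 = 0.161000.
So P(overnight rain | wet lawn, sprinkler running) = 0.161000/0.546000 ≈ 0.295.

P(overnight rain | wet lawn, sprinkler running) ≈ 0.295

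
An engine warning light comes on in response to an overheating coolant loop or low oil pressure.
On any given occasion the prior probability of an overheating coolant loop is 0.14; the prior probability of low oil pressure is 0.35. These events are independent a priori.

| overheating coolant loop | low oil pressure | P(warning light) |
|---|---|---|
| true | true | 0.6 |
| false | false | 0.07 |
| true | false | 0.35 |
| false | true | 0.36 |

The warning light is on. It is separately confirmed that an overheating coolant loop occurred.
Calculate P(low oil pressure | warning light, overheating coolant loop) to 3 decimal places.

P(low oil pressure | warning light, overheating coolant loop) ≈ 0.480

P(warning light | overheating coolant loop) = 0.35·0.65 + 0.6·0.35 = 0.227500 + 0.210000 = 0.437500
Of this, 0.210000 comes from 0.6·0.35 (the low oil pressure=true cases).
So P(low oil pressure | warning light, overheating coolant loop) = 0.210000/0.437500 ≈ 0.480.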